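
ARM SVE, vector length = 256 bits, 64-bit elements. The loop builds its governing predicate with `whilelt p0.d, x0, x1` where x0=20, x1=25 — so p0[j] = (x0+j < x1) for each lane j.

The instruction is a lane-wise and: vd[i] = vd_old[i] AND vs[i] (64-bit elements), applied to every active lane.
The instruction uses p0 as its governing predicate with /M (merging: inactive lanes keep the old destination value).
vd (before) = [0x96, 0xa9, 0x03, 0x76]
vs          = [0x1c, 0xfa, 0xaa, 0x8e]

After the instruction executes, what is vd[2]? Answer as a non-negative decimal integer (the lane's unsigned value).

256-bit reg / 64-bit elem → 4 lanes
active while 20+j < 25, i.e. j ∈ [0,5) capped at 4 ⇒ 4
[0] and(0x96,0x1c) = 0x14
[1] and(0xa9,0xfa) = 0xa8
[2] and(0x03,0xaa) = 0x02
[3] and(0x76,0x8e) = 0x06

vd[2] = 2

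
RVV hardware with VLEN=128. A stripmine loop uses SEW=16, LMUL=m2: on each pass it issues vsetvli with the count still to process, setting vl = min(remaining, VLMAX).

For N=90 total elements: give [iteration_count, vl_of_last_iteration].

[iterations, last_vl] = [6, 10]

VLMAX = (128 × 2) / 16 = 16 lanes
90 elements at 16/iter → 6 passes, remainder 10 on the last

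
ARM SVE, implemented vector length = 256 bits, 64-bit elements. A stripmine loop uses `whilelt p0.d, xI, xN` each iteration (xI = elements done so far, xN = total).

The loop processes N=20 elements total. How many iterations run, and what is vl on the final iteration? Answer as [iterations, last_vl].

register lanes = 256/64 = 4
N=20: ⌈20/4⌉ = 5 iters; last vl = 20 − 4×4 = 4

[iterations, last_vl] = [5, 4]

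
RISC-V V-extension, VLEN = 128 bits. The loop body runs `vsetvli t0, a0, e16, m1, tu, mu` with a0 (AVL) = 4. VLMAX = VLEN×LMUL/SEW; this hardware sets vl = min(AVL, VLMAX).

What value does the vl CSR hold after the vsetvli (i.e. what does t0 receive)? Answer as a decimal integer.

VLMAX = (128 × 1) / 16 = 8 lanes
vl ← min(4, 8) = 4

vl = 4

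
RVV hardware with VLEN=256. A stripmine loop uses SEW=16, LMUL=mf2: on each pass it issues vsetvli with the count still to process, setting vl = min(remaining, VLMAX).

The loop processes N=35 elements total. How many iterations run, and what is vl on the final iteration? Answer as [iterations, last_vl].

[iterations, last_vl] = [5, 3]

VLMAX = (256 × 1/2) / 16 = 8 lanes
iterations = ceil(35/8) = 5; final-pass vl = 3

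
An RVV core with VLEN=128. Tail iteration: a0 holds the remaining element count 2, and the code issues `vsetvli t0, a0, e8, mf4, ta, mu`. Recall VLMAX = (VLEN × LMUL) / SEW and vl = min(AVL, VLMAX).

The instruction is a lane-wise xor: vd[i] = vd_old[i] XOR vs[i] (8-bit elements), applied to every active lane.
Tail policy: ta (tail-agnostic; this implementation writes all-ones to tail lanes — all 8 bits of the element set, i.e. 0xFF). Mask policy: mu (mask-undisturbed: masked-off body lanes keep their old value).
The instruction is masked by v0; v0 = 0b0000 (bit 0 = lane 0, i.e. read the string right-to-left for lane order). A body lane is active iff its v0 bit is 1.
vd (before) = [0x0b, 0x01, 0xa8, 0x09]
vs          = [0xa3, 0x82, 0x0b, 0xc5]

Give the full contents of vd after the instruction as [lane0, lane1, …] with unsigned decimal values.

vd = [11, 1, 255, 255]

lanes per group: 128·1/4/8 = 4
AVL=2 ≤ VLMAX=4, so vl = 2
  i=0: mask-off/keep → 11
  i=1: mask-off/keep → 1
  i=2: tail/ones → 255
  i=3: tail/ones → 255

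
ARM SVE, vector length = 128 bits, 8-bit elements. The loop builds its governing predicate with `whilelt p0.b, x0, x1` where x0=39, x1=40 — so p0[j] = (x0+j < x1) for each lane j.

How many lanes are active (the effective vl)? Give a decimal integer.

lane count: 128 div 8 = 16
active while 39+j < 40, i.e. j ∈ [0,1) capped at 16 ⇒ 1

vl = 1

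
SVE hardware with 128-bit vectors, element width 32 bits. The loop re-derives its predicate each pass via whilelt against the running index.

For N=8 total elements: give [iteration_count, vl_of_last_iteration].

lane count: 128 div 32 = 4
iterations = ceil(8/4) = 2; final-pass vl = 4

[iterations, last_vl] = [2, 4]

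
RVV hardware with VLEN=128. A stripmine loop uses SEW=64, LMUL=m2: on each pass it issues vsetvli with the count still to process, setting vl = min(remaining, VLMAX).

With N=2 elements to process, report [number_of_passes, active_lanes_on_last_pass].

[iterations, last_vl] = [1, 2]

VLMAX = (128 × 2) / 64 = 4 lanes
2 elements at 4/iter → 1 passes, remainder 2 on the last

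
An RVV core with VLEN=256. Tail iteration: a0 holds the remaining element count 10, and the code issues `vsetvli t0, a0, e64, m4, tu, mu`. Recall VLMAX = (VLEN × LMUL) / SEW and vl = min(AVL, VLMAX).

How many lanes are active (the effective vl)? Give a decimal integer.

vl = 10

VLMAX = (256 × 4) / 64 = 16 lanes
vl ← min(10, 16) = 10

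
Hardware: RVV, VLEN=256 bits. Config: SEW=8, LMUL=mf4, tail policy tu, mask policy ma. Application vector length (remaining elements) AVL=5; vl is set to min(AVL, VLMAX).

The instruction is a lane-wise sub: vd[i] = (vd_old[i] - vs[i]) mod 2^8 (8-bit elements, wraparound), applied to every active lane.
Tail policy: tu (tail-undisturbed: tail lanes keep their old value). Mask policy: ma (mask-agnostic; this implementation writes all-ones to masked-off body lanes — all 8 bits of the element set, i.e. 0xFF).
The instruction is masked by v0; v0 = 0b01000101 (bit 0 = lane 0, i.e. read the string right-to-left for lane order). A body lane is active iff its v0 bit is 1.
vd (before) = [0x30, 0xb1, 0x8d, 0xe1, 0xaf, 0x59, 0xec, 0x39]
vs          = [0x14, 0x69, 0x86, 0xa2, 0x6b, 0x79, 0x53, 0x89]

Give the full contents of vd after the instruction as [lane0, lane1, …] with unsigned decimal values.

lanes per group: 256·1/4/8 = 8
AVL=5 ≤ VLMAX=8, so vl = 5
  i=0: sub(0x30,0x14) → 28
  i=1: mask-off/ones → 255
  i=2: sub(0x8d,0x86) → 7
  i=3: mask-off/ones → 255
  i=4: mask-off/ones → 255
  i=5: tail/keep → 89
  i=6: tail/keep → 236
  i=7: tail/keep → 57

vd = [28, 255, 7, 255, 255, 89, 236, 57]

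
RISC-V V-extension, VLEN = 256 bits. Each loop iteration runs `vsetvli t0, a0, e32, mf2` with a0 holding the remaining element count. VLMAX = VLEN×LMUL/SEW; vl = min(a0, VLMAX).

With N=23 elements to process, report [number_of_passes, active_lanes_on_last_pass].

[iterations, last_vl] = [6, 3]

VLMAX = VLEN×LMUL/SEW = 256×1/2/32 = 4
iterations = ceil(23/4) = 6; final-pass vl = 3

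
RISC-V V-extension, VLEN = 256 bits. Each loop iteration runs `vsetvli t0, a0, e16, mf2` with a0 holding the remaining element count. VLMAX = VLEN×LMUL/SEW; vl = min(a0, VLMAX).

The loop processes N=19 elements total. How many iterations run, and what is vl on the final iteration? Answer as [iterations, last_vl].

[iterations, last_vl] = [3, 3]

VLMAX = (256 × 1/2) / 16 = 8 lanes
N=19: ⌈19/8⌉ = 3 iters; last vl = 19 − 2×8 = 3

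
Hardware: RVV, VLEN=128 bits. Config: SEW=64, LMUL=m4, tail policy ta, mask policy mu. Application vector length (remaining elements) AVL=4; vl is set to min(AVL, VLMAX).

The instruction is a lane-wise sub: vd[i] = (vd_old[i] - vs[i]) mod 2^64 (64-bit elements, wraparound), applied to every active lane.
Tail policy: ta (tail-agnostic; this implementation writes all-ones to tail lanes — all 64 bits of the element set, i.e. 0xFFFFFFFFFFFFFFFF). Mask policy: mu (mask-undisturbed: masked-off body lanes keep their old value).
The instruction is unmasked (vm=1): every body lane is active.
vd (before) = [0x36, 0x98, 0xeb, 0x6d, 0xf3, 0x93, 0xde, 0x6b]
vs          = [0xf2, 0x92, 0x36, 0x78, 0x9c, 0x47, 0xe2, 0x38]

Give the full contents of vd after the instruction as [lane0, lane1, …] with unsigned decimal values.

lanes per group: 128·4/64 = 8
vl = min(AVL, VLMAX) = min(4, 8) = 4
  i=0: sub(0x36,0xf2) → 18446744073709551428
  i=1: sub(0x98,0x92) → 6
  i=2: sub(0xeb,0x36) → 181
  i=3: sub(0x6d,0x78) → 18446744073709551605
  i=4: tail/ones → 18446744073709551615
  i=5: tail/ones → 18446744073709551615
  i=6: tail/ones → 18446744073709551615
  i=7: tail/ones → 18446744073709551615

vd = [18446744073709551428, 6, 181, 18446744073709551605, 18446744073709551615, 18446744073709551615, 18446744073709551615, 18446744073709551615]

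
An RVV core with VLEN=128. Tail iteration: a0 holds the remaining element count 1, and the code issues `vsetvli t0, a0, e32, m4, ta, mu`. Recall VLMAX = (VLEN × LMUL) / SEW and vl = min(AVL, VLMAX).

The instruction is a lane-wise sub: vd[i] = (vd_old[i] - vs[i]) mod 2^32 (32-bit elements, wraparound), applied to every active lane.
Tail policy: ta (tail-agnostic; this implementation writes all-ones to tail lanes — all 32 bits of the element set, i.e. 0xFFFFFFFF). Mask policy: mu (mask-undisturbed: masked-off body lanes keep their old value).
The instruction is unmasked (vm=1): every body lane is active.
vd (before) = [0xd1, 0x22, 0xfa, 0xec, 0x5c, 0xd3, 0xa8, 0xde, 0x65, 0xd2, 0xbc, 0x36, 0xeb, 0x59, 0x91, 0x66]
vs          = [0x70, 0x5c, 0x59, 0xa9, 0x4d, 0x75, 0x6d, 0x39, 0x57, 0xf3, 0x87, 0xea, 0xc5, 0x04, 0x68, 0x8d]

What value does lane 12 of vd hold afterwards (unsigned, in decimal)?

vd[12] = 4294967295

VLMAX = VLEN×LMUL/SEW = 128×4/32 = 16
vl = min(AVL, VLMAX) = min(1, 16) = 1
vd[0] sub(0xd1,0x70) -> 0x61
vd[1] tail/ones -> 0xffffffff
vd[2] tail/ones -> 0xffffffff
vd[3] tail/ones -> 0xffffffff
vd[4] tail/ones -> 0xffffffff
vd[5] tail/ones -> 0xffffffff
vd[6] tail/ones -> 0xffffffff
vd[7] tail/ones -> 0xffffffff
vd[8] tail/ones -> 0xffffffff
vd[9] tail/ones -> 0xffffffff
vd[10] tail/ones -> 0xffffffff
vd[11] tail/ones -> 0xffffffff
vd[12] tail/ones -> 0xffffffff
vd[13] tail/ones -> 0xffffffff
vd[14] tail/ones -> 0xffffffff
vd[15] tail/ones -> 0xffffffff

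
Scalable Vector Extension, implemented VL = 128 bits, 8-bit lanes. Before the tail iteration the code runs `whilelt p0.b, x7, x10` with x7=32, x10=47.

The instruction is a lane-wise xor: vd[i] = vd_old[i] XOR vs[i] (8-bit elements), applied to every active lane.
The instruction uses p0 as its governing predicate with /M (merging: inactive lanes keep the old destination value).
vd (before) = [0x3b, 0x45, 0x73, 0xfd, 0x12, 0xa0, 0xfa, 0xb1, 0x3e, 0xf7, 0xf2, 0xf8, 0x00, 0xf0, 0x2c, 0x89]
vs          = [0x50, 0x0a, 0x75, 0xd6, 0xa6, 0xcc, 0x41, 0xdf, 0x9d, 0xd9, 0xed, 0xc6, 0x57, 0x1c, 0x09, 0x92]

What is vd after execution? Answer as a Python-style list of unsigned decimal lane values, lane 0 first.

register lanes = 128/8 = 16
whilelt: lane j active iff 32+j < 47 → j < 15 → 15 active
  i=0: xor(0x3b,0x50) → 107
  i=1: xor(0x45,0x0a) → 79
  i=2: xor(0x73,0x75) → 6
  i=3: xor(0xfd,0xd6) → 43
  i=4: xor(0x12,0xa6) → 180
  i=5: xor(0xa0,0xcc) → 108
  i=6: xor(0xfa,0x41) → 187
  i=7: xor(0xb1,0xdf) → 110
  i=8: xor(0x3e,0x9d) → 163
  i=9: xor(0xf7,0xd9) → 46
  i=10: xor(0xf2,0xed) → 31
  i=11: xor(0xf8,0xc6) → 62
  i=12: xor(0x00,0x57) → 87
  i=13: xor(0xf0,0x1c) → 236
  i=14: xor(0x2c,0x09) → 37
  i=15: tail/keep → 137

vd = [107, 79, 6, 43, 180, 108, 187, 110, 163, 46, 31, 62, 87, 236, 37, 137]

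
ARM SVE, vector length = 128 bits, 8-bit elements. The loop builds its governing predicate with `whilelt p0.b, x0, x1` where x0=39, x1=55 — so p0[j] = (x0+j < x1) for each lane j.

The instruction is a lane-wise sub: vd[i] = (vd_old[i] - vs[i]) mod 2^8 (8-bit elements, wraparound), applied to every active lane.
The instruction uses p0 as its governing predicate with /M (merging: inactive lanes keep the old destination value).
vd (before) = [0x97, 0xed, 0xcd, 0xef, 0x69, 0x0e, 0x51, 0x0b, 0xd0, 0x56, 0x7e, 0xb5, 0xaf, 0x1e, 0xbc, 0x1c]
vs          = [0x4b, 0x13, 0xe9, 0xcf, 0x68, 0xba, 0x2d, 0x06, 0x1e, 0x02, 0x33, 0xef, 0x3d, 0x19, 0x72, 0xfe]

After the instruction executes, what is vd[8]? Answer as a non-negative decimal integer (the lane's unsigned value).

128-bit reg / 8-bit elem → 16 lanes
active while 39+j < 55, i.e. j ∈ [0,16) capped at 16 ⇒ 16
[0] sub(0x97,0x4b) = 0x4c
[1] sub(0xed,0x13) = 0xda
[2] sub(0xcd,0xe9) = 0xe4
[3] sub(0xef,0xcf) = 0x20
[4] sub(0x69,0x68) = 0x01
[5] sub(0x0e,0xba) = 0x54
[6] sub(0x51,0x2d) = 0x24
[7] sub(0x0b,0x06) = 0x05
[8] sub(0xd0,0x1e) = 0xb2
[9] sub(0x56,0x02) = 0x54
[10] sub(0x7e,0x33) = 0x4b
[11] sub(0xb5,0xef) = 0xc6
[12] sub(0xaf,0x3d) = 0x72
[13] sub(0x1e,0x19) = 0x05
[14] sub(0xbc,0x72) = 0x4a
[15] sub(0x1c,0xfe) = 0x1e

vd[8] = 178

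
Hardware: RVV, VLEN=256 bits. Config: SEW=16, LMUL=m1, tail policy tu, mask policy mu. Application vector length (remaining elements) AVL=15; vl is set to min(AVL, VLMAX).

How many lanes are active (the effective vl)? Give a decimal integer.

lanes per group: 256·1/16 = 16
AVL=15 ≤ VLMAX=16, so vl = 15

vl = 15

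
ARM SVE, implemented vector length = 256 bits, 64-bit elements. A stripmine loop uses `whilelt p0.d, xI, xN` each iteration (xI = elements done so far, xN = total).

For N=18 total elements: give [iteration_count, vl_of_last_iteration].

256-bit reg / 64-bit elem → 4 lanes
N=18: ⌈18/4⌉ = 5 iters; last vl = 18 − 4×4 = 2

[iterations, last_vl] = [5, 2]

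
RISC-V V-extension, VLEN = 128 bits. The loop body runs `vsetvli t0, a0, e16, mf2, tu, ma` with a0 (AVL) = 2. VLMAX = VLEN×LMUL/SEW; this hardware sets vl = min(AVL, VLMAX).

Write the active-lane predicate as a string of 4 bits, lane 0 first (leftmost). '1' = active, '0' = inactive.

VLMAX = (128 × 1/2) / 16 = 4 lanes
vl ← min(2, 4) = 2
bits (lane 0 leftmost): 1100

predicate = 1100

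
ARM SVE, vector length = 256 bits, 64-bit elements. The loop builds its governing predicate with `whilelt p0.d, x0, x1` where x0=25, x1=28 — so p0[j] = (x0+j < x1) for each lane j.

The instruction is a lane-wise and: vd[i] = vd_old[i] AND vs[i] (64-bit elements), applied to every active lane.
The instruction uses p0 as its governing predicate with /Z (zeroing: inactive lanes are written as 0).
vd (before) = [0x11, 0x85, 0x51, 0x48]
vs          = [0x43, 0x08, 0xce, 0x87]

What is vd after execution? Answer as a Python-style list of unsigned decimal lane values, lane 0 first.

lane count: 256 div 64 = 4
p0[j] = (25+j < 28); true for j=0..2 → 3 lanes set
lane  0: and(0x11,0x43) ⇒ 0x01
lane  1: and(0x85,0x08) ⇒ 0x00
lane  2: and(0x51,0xce) ⇒ 0x40
lane  3: tail/zero ⇒ 0x00

vd = [1, 0, 64, 0]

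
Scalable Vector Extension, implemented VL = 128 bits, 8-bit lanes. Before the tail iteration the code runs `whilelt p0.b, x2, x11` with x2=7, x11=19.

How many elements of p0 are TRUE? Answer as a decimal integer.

128-bit reg / 8-bit elem → 16 lanes
p0[j] = (7+j < 19); true for j=0..11 → 12 lanes set

vl = 12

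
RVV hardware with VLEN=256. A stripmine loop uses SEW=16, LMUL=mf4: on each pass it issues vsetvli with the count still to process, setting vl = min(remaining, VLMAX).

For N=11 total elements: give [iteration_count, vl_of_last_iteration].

[iterations, last_vl] = [3, 3]

VLMAX = VLEN×LMUL/SEW = 256×1/4/16 = 4
iterations = ceil(11/4) = 3; final-pass vl = 3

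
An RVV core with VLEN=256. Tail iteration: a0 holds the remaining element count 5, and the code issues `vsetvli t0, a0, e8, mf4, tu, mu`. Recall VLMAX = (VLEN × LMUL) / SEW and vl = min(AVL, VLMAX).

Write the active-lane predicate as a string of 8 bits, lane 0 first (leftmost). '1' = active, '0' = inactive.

predicate = 11111000

VLMAX = VLEN×LMUL/SEW = 256×1/4/8 = 8
vl = min(AVL, VLMAX) = min(5, 8) = 5
bits (lane 0 leftmost): 11111000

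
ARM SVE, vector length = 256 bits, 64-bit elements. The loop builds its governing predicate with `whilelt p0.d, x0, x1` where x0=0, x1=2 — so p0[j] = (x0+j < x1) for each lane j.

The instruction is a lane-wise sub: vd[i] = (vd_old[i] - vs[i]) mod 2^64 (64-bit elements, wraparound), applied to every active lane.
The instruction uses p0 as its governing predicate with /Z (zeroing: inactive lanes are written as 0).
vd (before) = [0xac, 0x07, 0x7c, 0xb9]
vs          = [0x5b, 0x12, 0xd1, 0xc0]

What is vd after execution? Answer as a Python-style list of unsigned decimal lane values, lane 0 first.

vd = [81, 18446744073709551605, 0, 0]

lane count: 256 div 64 = 4
p0[j] = (0+j < 2); true for j=0..1 → 2 lanes set
[0] sub(0xac,0x5b) = 0x51
[1] sub(0x07,0x12) = 0xfffffffffffffff5
[2] tail/zero = 0x00
[3] tail/zero = 0x00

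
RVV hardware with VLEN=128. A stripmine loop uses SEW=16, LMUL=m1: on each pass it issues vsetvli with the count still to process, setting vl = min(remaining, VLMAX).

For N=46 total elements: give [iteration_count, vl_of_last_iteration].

lanes per group: 128·1/16 = 8
N=46: ⌈46/8⌉ = 6 iters; last vl = 46 − 5×8 = 6

[iterations, last_vl] = [6, 6]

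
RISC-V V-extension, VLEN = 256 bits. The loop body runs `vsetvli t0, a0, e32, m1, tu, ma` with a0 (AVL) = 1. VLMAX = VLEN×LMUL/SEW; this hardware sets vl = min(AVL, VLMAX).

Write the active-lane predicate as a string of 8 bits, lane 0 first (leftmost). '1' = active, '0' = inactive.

lanes per group: 256·1/32 = 8
AVL=1 ≤ VLMAX=8, so vl = 1
bits (lane 0 leftmost): 10000000

predicate = 10000000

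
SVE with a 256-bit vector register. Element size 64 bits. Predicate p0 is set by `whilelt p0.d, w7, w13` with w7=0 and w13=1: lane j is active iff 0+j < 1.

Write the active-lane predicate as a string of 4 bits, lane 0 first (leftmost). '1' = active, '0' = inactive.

predicate = 1000

256-bit reg / 64-bit elem → 4 lanes
active while 0+j < 1, i.e. j ∈ [0,1) capped at 4 ⇒ 1
bits (lane 0 leftmost): 1000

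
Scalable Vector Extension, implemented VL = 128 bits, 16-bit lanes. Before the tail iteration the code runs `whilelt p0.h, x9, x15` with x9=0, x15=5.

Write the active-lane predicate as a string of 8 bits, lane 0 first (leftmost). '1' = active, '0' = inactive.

128-bit reg / 16-bit elem → 8 lanes
active while 0+j < 5, i.e. j ∈ [0,5) capped at 8 ⇒ 5
bits (lane 0 leftmost): 11111000

predicate = 11111000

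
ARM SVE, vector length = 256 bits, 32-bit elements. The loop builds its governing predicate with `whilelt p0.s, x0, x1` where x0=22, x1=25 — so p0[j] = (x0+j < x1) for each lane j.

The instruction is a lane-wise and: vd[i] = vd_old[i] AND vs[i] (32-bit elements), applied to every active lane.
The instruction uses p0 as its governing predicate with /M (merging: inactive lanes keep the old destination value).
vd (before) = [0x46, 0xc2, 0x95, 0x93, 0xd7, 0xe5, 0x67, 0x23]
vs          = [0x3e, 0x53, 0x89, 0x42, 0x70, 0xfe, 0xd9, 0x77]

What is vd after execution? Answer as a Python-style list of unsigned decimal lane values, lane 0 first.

vd = [6, 66, 129, 147, 215, 229, 103, 35]

256-bit reg / 32-bit elem → 8 lanes
p0[j] = (22+j < 25); true for j=0..2 → 3 lanes set
lane  0: and(0x46,0x3e) ⇒ 0x06
lane  1: and(0xc2,0x53) ⇒ 0x42
lane  2: and(0x95,0x89) ⇒ 0x81
lane  3: tail/keep ⇒ 0x93
lane  4: tail/keep ⇒ 0xd7
lane  5: tail/keep ⇒ 0xe5
lane  6: tail/keep ⇒ 0x67
lane  7: tail/keep ⇒ 0x23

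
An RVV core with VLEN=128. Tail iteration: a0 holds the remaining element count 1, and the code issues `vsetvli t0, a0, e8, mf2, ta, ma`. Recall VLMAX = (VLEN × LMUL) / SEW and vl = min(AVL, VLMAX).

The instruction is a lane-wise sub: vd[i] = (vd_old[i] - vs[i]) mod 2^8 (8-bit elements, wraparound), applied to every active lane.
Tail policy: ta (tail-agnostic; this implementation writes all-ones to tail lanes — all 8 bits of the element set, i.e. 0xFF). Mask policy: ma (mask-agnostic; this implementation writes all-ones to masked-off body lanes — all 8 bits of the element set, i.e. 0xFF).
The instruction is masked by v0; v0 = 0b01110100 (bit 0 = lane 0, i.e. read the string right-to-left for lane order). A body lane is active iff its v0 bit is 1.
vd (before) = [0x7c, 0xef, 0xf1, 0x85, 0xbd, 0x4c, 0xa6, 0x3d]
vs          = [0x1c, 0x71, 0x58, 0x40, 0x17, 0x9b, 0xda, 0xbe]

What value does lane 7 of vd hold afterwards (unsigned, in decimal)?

lanes per group: 128·1/2/8 = 8
AVL=1 ≤ VLMAX=8, so vl = 1
lane  0: mask-off/ones ⇒ 0xff
lane  1: tail/ones ⇒ 0xff
lane  2: tail/ones ⇒ 0xff
lane  3: tail/ones ⇒ 0xff
lane  4: tail/ones ⇒ 0xff
lane  5: tail/ones ⇒ 0xff
lane  6: tail/ones ⇒ 0xff
lane  7: tail/ones ⇒ 0xff

vd[7] = 255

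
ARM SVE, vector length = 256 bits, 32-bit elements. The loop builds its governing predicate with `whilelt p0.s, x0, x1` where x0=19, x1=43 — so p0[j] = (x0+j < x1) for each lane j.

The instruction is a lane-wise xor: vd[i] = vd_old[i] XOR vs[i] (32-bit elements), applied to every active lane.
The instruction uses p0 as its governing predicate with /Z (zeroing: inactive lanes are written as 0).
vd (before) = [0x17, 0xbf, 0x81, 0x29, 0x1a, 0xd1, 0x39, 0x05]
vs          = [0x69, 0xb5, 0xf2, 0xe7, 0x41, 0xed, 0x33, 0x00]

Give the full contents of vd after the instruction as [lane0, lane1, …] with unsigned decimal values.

register lanes = 256/32 = 8
whilelt: lane j active iff 19+j < 43 → j < 24 → 8 active
lane  0: xor(0x17,0x69) ⇒ 0x7e
lane  1: xor(0xbf,0xb5) ⇒ 0x0a
lane  2: xor(0x81,0xf2) ⇒ 0x73
lane  3: xor(0x29,0xe7) ⇒ 0xce
lane  4: xor(0x1a,0x41) ⇒ 0x5b
lane  5: xor(0xd1,0xed) ⇒ 0x3c
lane  6: xor(0x39,0x33) ⇒ 0x0a
lane  7: xor(0x05,0x00) ⇒ 0x05

vd = [126, 10, 115, 206, 91, 60, 10, 5]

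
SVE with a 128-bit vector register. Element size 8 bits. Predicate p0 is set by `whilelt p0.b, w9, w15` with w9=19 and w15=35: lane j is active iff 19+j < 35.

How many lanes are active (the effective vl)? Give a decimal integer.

register lanes = 128/8 = 16
whilelt: lane j active iff 19+j < 35 → j < 16 → 16 active

vl = 16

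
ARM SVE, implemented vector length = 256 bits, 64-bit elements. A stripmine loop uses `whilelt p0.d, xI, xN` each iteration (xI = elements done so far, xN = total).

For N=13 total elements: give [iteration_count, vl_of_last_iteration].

register lanes = 256/64 = 4
iterations = ceil(13/4) = 4; final-pass vl = 1

[iterations, last_vl] = [4, 1]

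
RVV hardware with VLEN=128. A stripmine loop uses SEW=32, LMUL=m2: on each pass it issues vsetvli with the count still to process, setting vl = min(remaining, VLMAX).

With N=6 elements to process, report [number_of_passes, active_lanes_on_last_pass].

VLMAX = VLEN×LMUL/SEW = 128×2/32 = 8
6 elements at 8/iter → 1 passes, remainder 6 on the last

[iterations, last_vl] = [1, 6]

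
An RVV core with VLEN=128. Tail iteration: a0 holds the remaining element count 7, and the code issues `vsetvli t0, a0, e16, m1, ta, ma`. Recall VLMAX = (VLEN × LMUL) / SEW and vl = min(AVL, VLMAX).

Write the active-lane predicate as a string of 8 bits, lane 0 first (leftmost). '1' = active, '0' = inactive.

predicate = 11111110

VLMAX = VLEN×LMUL/SEW = 128×1/16 = 8
vl ← min(7, 8) = 7
bits (lane 0 leftmost): 11111110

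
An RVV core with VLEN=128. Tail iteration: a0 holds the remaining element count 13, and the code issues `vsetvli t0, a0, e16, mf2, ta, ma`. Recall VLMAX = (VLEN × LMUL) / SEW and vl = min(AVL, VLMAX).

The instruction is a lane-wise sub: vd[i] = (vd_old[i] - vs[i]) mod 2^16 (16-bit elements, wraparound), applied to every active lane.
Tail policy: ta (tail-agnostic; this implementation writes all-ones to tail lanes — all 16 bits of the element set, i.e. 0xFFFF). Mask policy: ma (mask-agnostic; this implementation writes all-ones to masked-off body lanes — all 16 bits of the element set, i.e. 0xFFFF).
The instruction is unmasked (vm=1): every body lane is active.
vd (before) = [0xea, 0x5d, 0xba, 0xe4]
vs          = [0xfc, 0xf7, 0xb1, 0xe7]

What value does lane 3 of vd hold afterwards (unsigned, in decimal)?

VLMAX = (128 × 1/2) / 16 = 4 lanes
vl = min(AVL, VLMAX) = min(13, 4) = 4
vd[0] sub(0xea,0xfc) -> 0xffee
vd[1] sub(0x5d,0xf7) -> 0xff66
vd[2] sub(0xba,0xb1) -> 0x09
vd[3] sub(0xe4,0xe7) -> 0xfffd

vd[3] = 65533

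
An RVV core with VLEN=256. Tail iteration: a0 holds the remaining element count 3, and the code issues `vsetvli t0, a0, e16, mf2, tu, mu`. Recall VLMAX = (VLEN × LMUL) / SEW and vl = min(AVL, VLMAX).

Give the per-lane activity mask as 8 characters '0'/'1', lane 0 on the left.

VLMAX = VLEN×LMUL/SEW = 256×1/2/16 = 8
vl ← min(3, 8) = 3
bits (lane 0 leftmost): 11100000

predicate = 11100000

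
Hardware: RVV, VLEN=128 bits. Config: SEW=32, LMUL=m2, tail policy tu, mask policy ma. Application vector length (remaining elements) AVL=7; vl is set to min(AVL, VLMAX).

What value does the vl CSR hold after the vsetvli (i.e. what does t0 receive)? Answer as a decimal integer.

vl = 7

VLMAX = (128 × 2) / 32 = 8 lanes
vl = min(AVL, VLMAX) = min(7, 8) = 7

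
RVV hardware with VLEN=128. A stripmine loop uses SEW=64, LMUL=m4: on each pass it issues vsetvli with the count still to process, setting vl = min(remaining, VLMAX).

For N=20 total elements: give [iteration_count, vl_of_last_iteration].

VLMAX = VLEN×LMUL/SEW = 128×4/64 = 8
N=20: ⌈20/8⌉ = 3 iters; last vl = 20 − 2×8 = 4

[iterations, last_vl] = [3, 4]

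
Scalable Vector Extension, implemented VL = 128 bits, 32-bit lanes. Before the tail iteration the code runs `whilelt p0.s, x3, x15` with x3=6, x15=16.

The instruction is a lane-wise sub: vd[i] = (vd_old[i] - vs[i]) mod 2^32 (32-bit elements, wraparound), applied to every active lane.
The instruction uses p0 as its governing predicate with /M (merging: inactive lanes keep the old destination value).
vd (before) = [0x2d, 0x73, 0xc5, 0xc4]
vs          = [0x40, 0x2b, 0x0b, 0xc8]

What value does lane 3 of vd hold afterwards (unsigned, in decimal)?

vd[3] = 4294967292

register lanes = 128/32 = 4
whilelt: lane j active iff 6+j < 16 → j < 10 → 4 active
vd[0] sub(0x2d,0x40) -> 0xffffffed
vd[1] sub(0x73,0x2b) -> 0x48
vd[2] sub(0xc5,0x0b) -> 0xba
vd[3] sub(0xc4,0xc8) -> 0xfffffffc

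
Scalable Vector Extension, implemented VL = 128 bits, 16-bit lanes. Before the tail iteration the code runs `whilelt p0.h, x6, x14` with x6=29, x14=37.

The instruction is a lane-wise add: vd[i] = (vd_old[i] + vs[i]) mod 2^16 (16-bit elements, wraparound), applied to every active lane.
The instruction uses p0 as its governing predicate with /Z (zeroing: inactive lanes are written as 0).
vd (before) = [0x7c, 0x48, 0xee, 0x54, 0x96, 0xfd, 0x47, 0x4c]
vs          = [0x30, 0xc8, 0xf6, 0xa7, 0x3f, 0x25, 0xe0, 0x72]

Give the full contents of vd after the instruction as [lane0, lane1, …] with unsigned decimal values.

vd = [172, 272, 484, 251, 213, 290, 295, 190]

lane count: 128 div 16 = 8
active while 29+j < 37, i.e. j ∈ [0,8) capped at 8 ⇒ 8
  i=0: add(0x7c,0x30) → 172
  i=1: add(0x48,0xc8) → 272
  i=2: add(0xee,0xf6) → 484
  i=3: add(0x54,0xa7) → 251
  i=4: add(0x96,0x3f) → 213
  i=5: add(0xfd,0x25) → 290
  i=6: add(0x47,0xe0) → 295
  i=7: add(0x4c,0x72) → 190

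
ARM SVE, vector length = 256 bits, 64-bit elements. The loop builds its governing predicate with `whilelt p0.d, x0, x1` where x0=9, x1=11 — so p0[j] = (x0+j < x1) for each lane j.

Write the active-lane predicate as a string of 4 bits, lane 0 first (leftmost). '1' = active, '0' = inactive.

256-bit reg / 64-bit elem → 4 lanes
p0[j] = (9+j < 11); true for j=0..1 → 2 lanes set
bits (lane 0 leftmost): 1100

predicate = 1100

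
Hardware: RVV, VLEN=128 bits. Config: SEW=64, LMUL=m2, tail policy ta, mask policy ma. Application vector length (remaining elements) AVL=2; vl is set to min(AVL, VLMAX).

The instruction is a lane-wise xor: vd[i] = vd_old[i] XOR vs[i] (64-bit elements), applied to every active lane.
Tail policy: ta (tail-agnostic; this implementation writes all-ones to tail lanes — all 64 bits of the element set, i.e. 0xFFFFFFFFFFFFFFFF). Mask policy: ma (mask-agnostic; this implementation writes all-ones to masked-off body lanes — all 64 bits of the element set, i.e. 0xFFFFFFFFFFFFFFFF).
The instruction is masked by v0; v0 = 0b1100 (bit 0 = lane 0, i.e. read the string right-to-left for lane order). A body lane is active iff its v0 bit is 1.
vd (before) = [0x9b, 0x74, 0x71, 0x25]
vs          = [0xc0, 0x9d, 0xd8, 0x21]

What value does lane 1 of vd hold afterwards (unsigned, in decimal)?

vd[1] = 18446744073709551615

VLMAX = VLEN×LMUL/SEW = 128×2/64 = 4
AVL=2 ≤ VLMAX=4, so vl = 2
vd[0] mask-off/ones -> 0xffffffffffffffff
vd[1] mask-off/ones -> 0xffffffffffffffff
vd[2] tail/ones -> 0xffffffffffffffff
vd[3] tail/ones -> 0xffffffffffffffff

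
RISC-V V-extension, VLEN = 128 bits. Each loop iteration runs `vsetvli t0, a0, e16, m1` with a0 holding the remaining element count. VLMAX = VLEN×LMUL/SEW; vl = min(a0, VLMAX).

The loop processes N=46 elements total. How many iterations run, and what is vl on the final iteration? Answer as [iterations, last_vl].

lanes per group: 128·1/16 = 8
iterations = ceil(46/8) = 6; final-pass vl = 6

[iterations, last_vl] = [6, 6]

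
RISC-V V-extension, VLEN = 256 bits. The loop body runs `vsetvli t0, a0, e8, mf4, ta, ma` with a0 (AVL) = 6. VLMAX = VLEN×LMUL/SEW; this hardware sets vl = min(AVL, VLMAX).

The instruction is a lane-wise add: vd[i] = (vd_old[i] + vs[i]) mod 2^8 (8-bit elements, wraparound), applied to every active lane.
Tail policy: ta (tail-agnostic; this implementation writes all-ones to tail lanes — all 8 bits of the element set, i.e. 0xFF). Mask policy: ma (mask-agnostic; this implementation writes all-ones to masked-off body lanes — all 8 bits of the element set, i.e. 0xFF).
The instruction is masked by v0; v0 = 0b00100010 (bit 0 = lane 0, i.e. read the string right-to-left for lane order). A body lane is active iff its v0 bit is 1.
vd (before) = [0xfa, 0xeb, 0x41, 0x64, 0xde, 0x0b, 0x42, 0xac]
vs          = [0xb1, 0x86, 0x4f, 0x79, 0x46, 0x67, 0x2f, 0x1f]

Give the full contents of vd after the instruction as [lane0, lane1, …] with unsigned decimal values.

VLMAX = (256 × 1/4) / 8 = 8 lanes
vl ← min(6, 8) = 6
lane  0: mask-off/ones ⇒ 0xff
lane  1: add(0xeb,0x86) ⇒ 0x71
lane  2: mask-off/ones ⇒ 0xff
lane  3: mask-off/ones ⇒ 0xff
lane  4: mask-off/ones ⇒ 0xff
lane  5: add(0x0b,0x67) ⇒ 0x72
lane  6: tail/ones ⇒ 0xff
lane  7: tail/ones ⇒ 0xff

vd = [255, 113, 255, 255, 255, 114, 255, 255]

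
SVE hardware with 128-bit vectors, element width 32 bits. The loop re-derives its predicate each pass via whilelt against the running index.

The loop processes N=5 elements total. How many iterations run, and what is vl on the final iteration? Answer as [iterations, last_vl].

lane count: 128 div 32 = 4
N=5: ⌈5/4⌉ = 2 iters; last vl = 5 − 1×4 = 1

[iterations, last_vl] = [2, 1]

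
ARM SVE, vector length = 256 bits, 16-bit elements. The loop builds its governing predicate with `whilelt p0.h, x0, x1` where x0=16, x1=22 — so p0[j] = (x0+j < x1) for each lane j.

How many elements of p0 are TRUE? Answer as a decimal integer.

vl = 6

256-bit reg / 16-bit elem → 16 lanes
p0[j] = (16+j < 22); true for j=0..5 → 6 lanes set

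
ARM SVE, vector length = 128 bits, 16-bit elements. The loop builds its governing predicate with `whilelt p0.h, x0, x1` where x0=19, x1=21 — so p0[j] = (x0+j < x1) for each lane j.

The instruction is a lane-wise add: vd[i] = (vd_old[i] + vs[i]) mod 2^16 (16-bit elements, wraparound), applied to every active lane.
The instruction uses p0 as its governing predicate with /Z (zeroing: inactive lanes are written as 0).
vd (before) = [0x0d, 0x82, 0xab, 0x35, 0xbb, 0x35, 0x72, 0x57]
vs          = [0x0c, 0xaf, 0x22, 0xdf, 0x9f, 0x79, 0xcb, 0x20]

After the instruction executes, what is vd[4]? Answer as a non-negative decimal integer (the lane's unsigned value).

register lanes = 128/16 = 8
p0[j] = (19+j < 21); true for j=0..1 → 2 lanes set
lane  0: add(0x0d,0x0c) ⇒ 0x19
lane  1: add(0x82,0xaf) ⇒ 0x131
lane  2: tail/zero ⇒ 0x00
lane  3: tail/zero ⇒ 0x00
lane  4: tail/zero ⇒ 0x00
lane  5: tail/zero ⇒ 0x00
lane  6: tail/zero ⇒ 0x00
lane  7: tail/zero ⇒ 0x00

vd[4] = 0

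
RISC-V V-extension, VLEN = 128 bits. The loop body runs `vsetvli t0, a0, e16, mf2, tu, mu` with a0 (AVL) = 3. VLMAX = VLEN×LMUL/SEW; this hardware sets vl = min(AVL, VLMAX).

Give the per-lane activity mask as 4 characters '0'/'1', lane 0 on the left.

VLMAX = VLEN×LMUL/SEW = 128×1/2/16 = 4
AVL=3 ≤ VLMAX=4, so vl = 3
bits (lane 0 leftmost): 1110

predicate = 1110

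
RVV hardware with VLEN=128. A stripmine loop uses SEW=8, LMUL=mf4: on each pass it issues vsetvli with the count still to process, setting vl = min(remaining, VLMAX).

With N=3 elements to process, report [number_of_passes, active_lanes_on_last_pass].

lanes per group: 128·1/4/8 = 4
3 elements at 4/iter → 1 passes, remainder 3 on the last

[iterations, last_vl] = [1, 3]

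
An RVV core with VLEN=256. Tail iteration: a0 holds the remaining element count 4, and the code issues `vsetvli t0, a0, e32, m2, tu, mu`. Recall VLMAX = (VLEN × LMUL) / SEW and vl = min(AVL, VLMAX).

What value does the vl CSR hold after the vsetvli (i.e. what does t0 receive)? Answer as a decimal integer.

vl = 4

VLMAX = VLEN×LMUL/SEW = 256×2/32 = 16
AVL=4 ≤ VLMAX=16, so vl = 4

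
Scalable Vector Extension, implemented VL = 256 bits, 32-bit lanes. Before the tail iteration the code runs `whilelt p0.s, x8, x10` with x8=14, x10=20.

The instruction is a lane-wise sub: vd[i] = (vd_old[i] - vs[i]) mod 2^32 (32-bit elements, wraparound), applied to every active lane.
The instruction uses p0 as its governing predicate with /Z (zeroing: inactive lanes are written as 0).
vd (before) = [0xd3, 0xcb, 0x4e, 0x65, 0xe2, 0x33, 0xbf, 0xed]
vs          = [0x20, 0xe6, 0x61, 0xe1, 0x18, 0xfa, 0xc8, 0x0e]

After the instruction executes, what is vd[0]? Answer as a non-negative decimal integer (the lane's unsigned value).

vd[0] = 179

lane count: 256 div 32 = 8
p0[j] = (14+j < 20); true for j=0..5 → 6 lanes set
[0] sub(0xd3,0x20) = 0xb3
[1] sub(0xcb,0xe6) = 0xffffffe5
[2] sub(0x4e,0x61) = 0xffffffed
[3] sub(0x65,0xe1) = 0xffffff84
[4] sub(0xe2,0x18) = 0xca
[5] sub(0x33,0xfa) = 0xffffff39
[6] tail/zero = 0x00
[7] tail/zero = 0x00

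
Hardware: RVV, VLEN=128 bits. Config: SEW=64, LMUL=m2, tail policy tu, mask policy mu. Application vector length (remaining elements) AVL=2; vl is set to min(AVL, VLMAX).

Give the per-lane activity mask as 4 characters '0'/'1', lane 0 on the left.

VLMAX = VLEN×LMUL/SEW = 128×2/64 = 4
AVL=2 ≤ VLMAX=4, so vl = 2
bits (lane 0 leftmost): 1100

predicate = 1100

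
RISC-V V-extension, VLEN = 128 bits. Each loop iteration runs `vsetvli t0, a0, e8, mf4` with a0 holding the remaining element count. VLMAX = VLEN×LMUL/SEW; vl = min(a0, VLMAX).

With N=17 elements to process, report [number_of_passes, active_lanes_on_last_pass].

[iterations, last_vl] = [5, 1]

VLMAX = (128 × 1/4) / 8 = 4 lanes
N=17: ⌈17/4⌉ = 5 iters; last vl = 17 − 4×4 = 1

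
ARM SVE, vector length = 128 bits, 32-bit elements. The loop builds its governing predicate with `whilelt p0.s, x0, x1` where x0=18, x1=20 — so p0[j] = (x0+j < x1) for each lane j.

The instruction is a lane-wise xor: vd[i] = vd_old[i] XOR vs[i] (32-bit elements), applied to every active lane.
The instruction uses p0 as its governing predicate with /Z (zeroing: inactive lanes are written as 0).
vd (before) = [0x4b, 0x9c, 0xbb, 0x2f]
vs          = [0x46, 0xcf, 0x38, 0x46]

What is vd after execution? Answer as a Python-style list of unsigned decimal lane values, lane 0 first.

vd = [13, 83, 0, 0]

128-bit reg / 32-bit elem → 4 lanes
p0[j] = (18+j < 20); true for j=0..1 → 2 lanes set
[0] xor(0x4b,0x46) = 0x0d
[1] xor(0x9c,0xcf) = 0x53
[2] tail/zero = 0x00
[3] tail/zero = 0x00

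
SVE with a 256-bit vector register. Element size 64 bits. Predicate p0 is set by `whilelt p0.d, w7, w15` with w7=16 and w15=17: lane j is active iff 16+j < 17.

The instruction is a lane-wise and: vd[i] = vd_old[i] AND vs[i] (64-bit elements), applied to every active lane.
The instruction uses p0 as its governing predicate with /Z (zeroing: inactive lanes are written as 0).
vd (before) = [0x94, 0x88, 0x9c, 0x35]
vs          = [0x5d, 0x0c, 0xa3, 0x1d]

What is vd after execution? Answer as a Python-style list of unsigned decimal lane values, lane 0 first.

vd = [20, 0, 0, 0]

256-bit reg / 64-bit elem → 4 lanes
p0[j] = (16+j < 17); true for j=0..0 → 1 lanes set
lane  0: and(0x94,0x5d) ⇒ 0x14
lane  1: tail/zero ⇒ 0x00
lane  2: tail/zero ⇒ 0x00
lane  3: tail/zero ⇒ 0x00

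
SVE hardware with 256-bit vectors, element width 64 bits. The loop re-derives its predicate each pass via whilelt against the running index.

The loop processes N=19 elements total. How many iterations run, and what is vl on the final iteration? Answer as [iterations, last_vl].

[iterations, last_vl] = [5, 3]

256-bit reg / 64-bit elem → 4 lanes
N=19: ⌈19/4⌉ = 5 iters; last vl = 19 − 4×4 = 3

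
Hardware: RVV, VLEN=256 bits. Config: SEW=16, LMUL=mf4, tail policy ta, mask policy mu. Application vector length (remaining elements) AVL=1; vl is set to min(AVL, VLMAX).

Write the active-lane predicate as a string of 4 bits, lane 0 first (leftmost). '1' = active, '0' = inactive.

VLMAX = VLEN×LMUL/SEW = 256×1/4/16 = 4
vl = min(AVL, VLMAX) = min(1, 4) = 1
bits (lane 0 leftmost): 1000

predicate = 1000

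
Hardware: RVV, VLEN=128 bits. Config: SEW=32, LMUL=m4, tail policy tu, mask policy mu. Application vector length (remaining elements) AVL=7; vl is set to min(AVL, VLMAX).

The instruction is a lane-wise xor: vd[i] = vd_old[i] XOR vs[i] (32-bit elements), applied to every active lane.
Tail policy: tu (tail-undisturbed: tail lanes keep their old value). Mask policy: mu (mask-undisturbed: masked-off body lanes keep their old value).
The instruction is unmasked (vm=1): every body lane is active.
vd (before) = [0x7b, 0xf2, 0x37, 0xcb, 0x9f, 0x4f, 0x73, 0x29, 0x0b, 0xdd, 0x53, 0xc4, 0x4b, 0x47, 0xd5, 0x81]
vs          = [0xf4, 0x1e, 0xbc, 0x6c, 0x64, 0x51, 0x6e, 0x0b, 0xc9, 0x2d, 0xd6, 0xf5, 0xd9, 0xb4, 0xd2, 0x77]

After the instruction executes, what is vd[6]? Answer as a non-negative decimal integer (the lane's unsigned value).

VLMAX = VLEN×LMUL/SEW = 128×4/32 = 16
AVL=7 ≤ VLMAX=16, so vl = 7
lane  0: xor(0x7b,0xf4) ⇒ 0x8f
lane  1: xor(0xf2,0x1e) ⇒ 0xec
lane  2: xor(0x37,0xbc) ⇒ 0x8b
lane  3: xor(0xcb,0x6c) ⇒ 0xa7
lane  4: xor(0x9f,0x64) ⇒ 0xfb
lane  5: xor(0x4f,0x51) ⇒ 0x1e
lane  6: xor(0x73,0x6e) ⇒ 0x1d
lane  7: tail/keep ⇒ 0x29
lane  8: tail/keep ⇒ 0x0b
lane  9: tail/keep ⇒ 0xdd
lane 10: tail/keep ⇒ 0x53
lane 11: tail/keep ⇒ 0xc4
lane 12: tail/keep ⇒ 0x4b
lane 13: tail/keep ⇒ 0x47
lane 14: tail/keep ⇒ 0xd5
lane 15: tail/keep ⇒ 0x81

vd[6] = 29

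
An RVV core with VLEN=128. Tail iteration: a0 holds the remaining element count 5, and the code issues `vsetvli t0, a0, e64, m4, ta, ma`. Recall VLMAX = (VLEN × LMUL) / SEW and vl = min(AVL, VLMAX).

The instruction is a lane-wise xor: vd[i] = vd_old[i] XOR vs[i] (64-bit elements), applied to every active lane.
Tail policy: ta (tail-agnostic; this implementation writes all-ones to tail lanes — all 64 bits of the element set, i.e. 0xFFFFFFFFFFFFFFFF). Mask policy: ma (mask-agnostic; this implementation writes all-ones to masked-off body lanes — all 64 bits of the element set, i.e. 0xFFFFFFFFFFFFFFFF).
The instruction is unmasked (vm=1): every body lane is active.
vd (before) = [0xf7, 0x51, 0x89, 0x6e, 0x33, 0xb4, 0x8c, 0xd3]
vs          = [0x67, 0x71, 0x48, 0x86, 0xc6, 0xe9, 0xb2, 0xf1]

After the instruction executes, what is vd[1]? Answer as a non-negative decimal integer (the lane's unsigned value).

lanes per group: 128·4/64 = 8
vl ← min(5, 8) = 5
lane  0: xor(0xf7,0x67) ⇒ 0x90
lane  1: xor(0x51,0x71) ⇒ 0x20
lane  2: xor(0x89,0x48) ⇒ 0xc1
lane  3: xor(0x6e,0x86) ⇒ 0xe8
lane  4: xor(0x33,0xc6) ⇒ 0xf5
lane  5: tail/ones ⇒ 0xffffffffffffffff
lane  6: tail/ones ⇒ 0xffffffffffffffff
lane  7: tail/ones ⇒ 0xffffffffffffffff

vd[1] = 32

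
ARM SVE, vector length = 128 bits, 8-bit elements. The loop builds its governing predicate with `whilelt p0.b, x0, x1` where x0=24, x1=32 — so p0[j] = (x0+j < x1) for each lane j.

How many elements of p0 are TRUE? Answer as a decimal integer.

vl = 8

128-bit reg / 8-bit elem → 16 lanes
whilelt: lane j active iff 24+j < 32 → j < 8 → 8 active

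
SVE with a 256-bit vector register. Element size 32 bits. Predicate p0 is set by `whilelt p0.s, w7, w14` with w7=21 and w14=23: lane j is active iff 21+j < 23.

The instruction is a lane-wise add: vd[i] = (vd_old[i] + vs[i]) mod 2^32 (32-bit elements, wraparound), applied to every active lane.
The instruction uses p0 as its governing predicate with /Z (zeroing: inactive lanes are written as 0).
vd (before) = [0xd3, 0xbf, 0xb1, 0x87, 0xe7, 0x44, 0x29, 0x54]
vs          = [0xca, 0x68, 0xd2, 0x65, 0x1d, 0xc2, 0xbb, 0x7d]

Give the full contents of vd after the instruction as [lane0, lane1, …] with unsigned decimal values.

vd = [413, 295, 0, 0, 0, 0, 0, 0]

register lanes = 256/32 = 8
active while 21+j < 23, i.e. j ∈ [0,2) capped at 8 ⇒ 2
  i=0: add(0xd3,0xca) → 413
  i=1: add(0xbf,0x68) → 295
  i=2: tail/zero → 0
  i=3: tail/zero → 0
  i=4: tail/zero → 0
  i=5: tail/zero → 0
  i=6: tail/zero → 0
  i=7: tail/zero → 0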